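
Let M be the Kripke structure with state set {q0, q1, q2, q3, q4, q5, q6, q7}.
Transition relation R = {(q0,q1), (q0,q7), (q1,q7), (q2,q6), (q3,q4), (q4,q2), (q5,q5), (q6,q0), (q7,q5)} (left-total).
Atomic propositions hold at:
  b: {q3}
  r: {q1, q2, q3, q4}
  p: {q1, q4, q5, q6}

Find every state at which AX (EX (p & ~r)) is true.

{q1, q4, q5, q7}

Sat(~r) = {q0, q5, q6, q7}
Sat(p & ~r) = {q5, q6}
Sat(EX (p & ~r)) = {s : some successor in {q5, q6}} = {q2, q5, q7}
Sat(AX (EX (p & ~r))) = {s : every successor in {q2, q5, q7}} = {q1, q4, q5, q7}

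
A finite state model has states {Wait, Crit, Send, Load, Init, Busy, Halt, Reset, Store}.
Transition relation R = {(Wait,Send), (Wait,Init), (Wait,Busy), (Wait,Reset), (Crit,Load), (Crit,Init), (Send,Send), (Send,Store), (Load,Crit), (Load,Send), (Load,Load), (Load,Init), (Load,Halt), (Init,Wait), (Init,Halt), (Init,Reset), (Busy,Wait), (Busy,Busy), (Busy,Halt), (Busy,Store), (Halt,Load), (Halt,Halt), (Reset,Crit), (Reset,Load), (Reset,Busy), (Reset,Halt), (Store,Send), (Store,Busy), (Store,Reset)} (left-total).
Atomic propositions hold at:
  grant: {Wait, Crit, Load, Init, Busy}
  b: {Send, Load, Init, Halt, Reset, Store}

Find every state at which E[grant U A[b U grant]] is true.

A[b U grant]: least fixpoint, start Z0 = Sat(grant) = {Wait, Crit, Load, Init, Busy}, add states in Sat(b) with every successor in Z. Already a fixed point.
Sat(A[b U grant]) = {Wait, Crit, Load, Init, Busy}
E[grant U A[b U grant]]: least fixpoint, start Z0 = Sat(A[b U grant]) = {Wait, Crit, Load, Init, Busy}, add states in Sat(grant) with some successor in Z. Already a fixed point.
Sat(E[grant U A[b U grant]]) = {Wait, Crit, Load, Init, Busy}

{Wait, Crit, Load, Init, Busy}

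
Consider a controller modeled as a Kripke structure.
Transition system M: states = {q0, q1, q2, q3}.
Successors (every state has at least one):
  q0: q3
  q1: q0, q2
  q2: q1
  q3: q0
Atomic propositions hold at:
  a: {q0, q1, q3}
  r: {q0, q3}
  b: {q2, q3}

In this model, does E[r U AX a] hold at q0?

Yes

Sat(AX a) = {s : every successor in {q0, q1, q3}} = {q0, q2, q3}
E[r U AX a]: least fixpoint, start Z0 = Sat(AX a) = {q0, q2, q3}, add states in Sat(r) with some successor in Z. Already a fixed point.
Sat(E[r U AX a]) = {q0, q2, q3}
q0 ∈ Sat(E[r U AX a]) = {q0, q2, q3}, so the formula holds at q0.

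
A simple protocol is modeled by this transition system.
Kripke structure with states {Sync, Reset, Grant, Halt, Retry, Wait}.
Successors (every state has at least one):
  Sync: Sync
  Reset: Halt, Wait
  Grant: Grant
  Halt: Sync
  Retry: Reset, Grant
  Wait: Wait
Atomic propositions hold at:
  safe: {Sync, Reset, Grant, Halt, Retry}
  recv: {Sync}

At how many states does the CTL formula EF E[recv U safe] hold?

5

E[recv U safe]: least fixpoint, start Z0 = Sat(safe) = {Sync, Reset, Grant, Halt, Retry}, add states in Sat(recv) with some successor in Z. Already a fixed point.
Sat(E[recv U safe]) = {Sync, Reset, Grant, Halt, Retry}
EF E[recv U safe]: least fixpoint, start Z0 = {Sync, Reset, Grant, Halt, Retry}, add states with some successor in Z. Already a fixed point.
Sat(EF E[recv U safe]) = {Sync, Reset, Grant, Halt, Retry}
|Sat(EF E[recv U safe])| = |{Sync, Reset, Grant, Halt, Retry}| = 5.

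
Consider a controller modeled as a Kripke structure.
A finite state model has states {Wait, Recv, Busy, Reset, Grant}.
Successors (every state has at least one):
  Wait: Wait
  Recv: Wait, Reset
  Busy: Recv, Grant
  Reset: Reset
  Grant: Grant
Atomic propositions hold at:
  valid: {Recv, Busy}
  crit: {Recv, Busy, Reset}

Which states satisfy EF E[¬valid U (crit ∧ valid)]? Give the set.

Sat(¬valid) = {Wait, Reset, Grant}
Sat(crit ∧ valid) = {Recv, Busy}
E[¬valid U (crit ∧ valid)]: least fixpoint, start Z0 = Sat((crit ∧ valid)) = {Recv, Busy}, add states in Sat(¬valid) with some successor in Z. Already a fixed point.
Sat(E[¬valid U (crit ∧ valid)]) = {Recv, Busy}
EF E[¬valid U (crit ∧ valid)]: least fixpoint, start Z0 = {Recv, Busy}, add states with some successor in Z. Already a fixed point.
Sat(EF E[¬valid U (crit ∧ valid)]) = {Recv, Busy}

{Recv, Busy}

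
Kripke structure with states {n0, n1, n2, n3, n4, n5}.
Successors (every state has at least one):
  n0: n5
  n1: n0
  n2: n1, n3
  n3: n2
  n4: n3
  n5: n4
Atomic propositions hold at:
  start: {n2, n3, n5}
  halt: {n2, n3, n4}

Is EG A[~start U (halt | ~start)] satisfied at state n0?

Sat(~start) = {n0, n1, n4}
Sat(halt | ~start) = {n0, n1, n2, n3, n4}
A[~start U (halt | ~start)]: least fixpoint, start Z0 = Sat((halt | ~start)) = {n0, n1, n2, n3, n4}, add states in Sat(~start) with every successor in Z. Already a fixed point.
Sat(A[~start U (halt | ~start)]) = {n0, n1, n2, n3, n4}
EG A[~start U (halt | ~start)]: greatest fixpoint, start Z0 = {n0, n1, n2, n3, n4}, keep only states in Sat with some successor in Z. Z1 = {n1, n2, n3, n4}; Z2 = {n2, n3, n4}; fixed.
Sat(EG A[~start U (halt | ~start)]) = {n2, n3, n4}
n0 ∉ Sat(EG A[~start U (halt | ~start)]) = {n2, n3, n4}, so the formula does not hold at n0.

No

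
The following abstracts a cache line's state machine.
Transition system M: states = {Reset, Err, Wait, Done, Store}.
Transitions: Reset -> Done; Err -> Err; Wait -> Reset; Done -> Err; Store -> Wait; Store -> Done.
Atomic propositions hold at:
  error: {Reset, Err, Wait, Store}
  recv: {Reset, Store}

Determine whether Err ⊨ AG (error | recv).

Yes

Sat(error | recv) = {Reset, Err, Wait, Store}
AG (error | recv): greatest fixpoint, start Z0 = {Reset, Err, Wait, Store}, keep only states in Sat with every successor in Z. Z1 = {Err, Wait}; Z2 = {Err}; fixed.
Sat(AG (error | recv)) = {Err}
Err ∈ Sat(AG (error | recv)) = {Err}, so the formula holds at Err.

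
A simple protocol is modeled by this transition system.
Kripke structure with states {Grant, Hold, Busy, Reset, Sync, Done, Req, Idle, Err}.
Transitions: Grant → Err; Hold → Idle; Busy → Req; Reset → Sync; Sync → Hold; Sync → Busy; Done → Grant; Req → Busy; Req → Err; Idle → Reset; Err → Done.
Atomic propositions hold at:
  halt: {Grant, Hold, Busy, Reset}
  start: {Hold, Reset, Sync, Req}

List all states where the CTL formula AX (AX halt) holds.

Sat(AX halt) = {s : every successor in {Grant, Hold, Busy, Reset}} = {Sync, Done, Idle}
Sat(AX (AX halt)) = {s : every successor in {Sync, Done, Idle}} = {Hold, Reset, Err}

{Hold, Reset, Err}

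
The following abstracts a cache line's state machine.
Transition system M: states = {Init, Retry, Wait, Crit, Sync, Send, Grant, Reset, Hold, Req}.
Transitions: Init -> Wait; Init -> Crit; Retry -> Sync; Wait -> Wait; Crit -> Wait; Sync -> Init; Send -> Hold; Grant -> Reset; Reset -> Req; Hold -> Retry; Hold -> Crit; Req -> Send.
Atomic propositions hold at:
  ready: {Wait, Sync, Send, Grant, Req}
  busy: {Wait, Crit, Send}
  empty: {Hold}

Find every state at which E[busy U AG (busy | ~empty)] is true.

Sat(~empty) = {Init, Retry, Wait, Crit, Sync, Send, Grant, Reset, Req}
Sat(busy | ~empty) = {Init, Retry, Wait, Crit, Sync, Send, Grant, Reset, Req}
AG (busy | ~empty): greatest fixpoint, start Z0 = {Init, Retry, Wait, Crit, Sync, Send, Grant, Reset, Req}, keep only states in Sat with every successor in Z. Z1 = {Init, Retry, Wait, Crit, Sync, Grant, Reset, Req}; Z2 = {Init, Retry, Wait, Crit, Sync, Grant, Reset}; Z3 = {Init, Retry, Wait, Crit, Sync, Grant}; Z4 = {Init, Retry, Wait, Crit, Sync}; fixed.
Sat(AG (busy | ~empty)) = {Init, Retry, Wait, Crit, Sync}
E[busy U AG (busy | ~empty)]: least fixpoint, start Z0 = Sat(AG (busy | ~empty)) = {Init, Retry, Wait, Crit, Sync}, add states in Sat(busy) with some successor in Z. Already a fixed point.
Sat(E[busy U AG (busy | ~empty)]) = {Init, Retry, Wait, Crit, Sync}

{Init, Retry, Wait, Crit, Sync}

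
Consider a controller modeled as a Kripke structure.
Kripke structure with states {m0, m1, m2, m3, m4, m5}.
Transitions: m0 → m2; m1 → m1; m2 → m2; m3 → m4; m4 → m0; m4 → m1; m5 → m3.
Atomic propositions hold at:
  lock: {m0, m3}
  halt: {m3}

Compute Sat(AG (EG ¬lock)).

{m1, m2}

Sat(¬lock) = {m1, m2, m4, m5}
EG ¬lock: greatest fixpoint, start Z0 = {m1, m2, m4, m5}, keep only states in Sat with some successor in Z. Z1 = {m1, m2, m4}; fixed.
Sat(EG ¬lock) = {m1, m2, m4}
AG (EG ¬lock): greatest fixpoint, start Z0 = {m1, m2, m4}, keep only states in Sat with every successor in Z. Z1 = {m1, m2}; fixed.
Sat(AG (EG ¬lock)) = {m1, m2}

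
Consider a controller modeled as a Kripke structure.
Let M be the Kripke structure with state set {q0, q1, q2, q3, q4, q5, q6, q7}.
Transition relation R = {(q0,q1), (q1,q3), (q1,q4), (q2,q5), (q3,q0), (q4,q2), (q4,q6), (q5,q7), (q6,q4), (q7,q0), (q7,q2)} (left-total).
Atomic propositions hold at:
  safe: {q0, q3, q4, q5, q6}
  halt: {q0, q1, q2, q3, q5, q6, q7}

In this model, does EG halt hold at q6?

EG halt: greatest fixpoint, start Z0 = {q0, q1, q2, q3, q5, q6, q7}, keep only states in Sat with some successor in Z. Z1 = {q0, q1, q2, q3, q5, q7}; fixed.
Sat(EG halt) = {q0, q1, q2, q3, q5, q7}
q6 ∉ Sat(EG halt) = {q0, q1, q2, q3, q5, q7}, so the formula does not hold at q6.

No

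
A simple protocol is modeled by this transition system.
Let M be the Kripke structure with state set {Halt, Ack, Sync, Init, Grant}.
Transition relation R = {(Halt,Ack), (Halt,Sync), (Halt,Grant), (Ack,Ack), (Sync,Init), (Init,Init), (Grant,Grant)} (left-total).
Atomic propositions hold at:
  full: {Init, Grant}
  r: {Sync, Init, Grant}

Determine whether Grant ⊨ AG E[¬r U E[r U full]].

Sat(¬r) = {Halt, Ack}
E[r U full]: least fixpoint, start Z0 = Sat(full) = {Init, Grant}, add states in Sat(r) with some successor in Z. Z1 = {Sync, Init, Grant}; fixed.
Sat(E[r U full]) = {Sync, Init, Grant}
E[¬r U E[r U full]]: least fixpoint, start Z0 = Sat(E[r U full]) = {Sync, Init, Grant}, add states in Sat(¬r) with some successor in Z. Z1 = {Halt, Sync, Init, Grant}; fixed.
Sat(E[¬r U E[r U full]]) = {Halt, Sync, Init, Grant}
AG E[¬r U E[r U full]]: greatest fixpoint, start Z0 = {Halt, Sync, Init, Grant}, keep only states in Sat with every successor in Z. Z1 = {Sync, Init, Grant}; fixed.
Sat(AG E[¬r U E[r U full]]) = {Sync, Init, Grant}
Grant ∈ Sat(AG E[¬r U E[r U full]]) = {Sync, Init, Grant}, so the formula holds at Grant.

Yes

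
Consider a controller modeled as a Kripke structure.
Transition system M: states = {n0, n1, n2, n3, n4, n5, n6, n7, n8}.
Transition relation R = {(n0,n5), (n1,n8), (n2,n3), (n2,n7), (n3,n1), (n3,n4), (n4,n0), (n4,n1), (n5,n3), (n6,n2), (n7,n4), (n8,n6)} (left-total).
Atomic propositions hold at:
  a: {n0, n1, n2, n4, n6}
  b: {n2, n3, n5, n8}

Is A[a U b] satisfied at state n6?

A[a U b]: least fixpoint, start Z0 = Sat(b) = {n2, n3, n5, n8}, add states in Sat(a) with every successor in Z. Z1 = {n0, n1, n2, n3, n5, n6, n8}; Z2 = {n0, n1, n2, n3, n4, n5, n6, n8}; fixed.
Sat(A[a U b]) = {n0, n1, n2, n3, n4, n5, n6, n8}
n6 ∈ Sat(A[a U b]) = {n0, n1, n2, n3, n4, n5, n6, n8}, so the formula holds at n6.

Yes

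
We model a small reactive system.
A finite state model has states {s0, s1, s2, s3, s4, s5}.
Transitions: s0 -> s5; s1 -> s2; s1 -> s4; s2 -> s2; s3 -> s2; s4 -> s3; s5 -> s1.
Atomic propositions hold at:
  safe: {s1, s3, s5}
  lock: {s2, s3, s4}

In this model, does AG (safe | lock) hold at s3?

Yes

Sat(safe | lock) = {s1, s2, s3, s4, s5}
AG (safe | lock): greatest fixpoint, start Z0 = {s1, s2, s3, s4, s5}, keep only states in Sat with every successor in Z. Already a fixed point.
Sat(AG (safe | lock)) = {s1, s2, s3, s4, s5}
s3 ∈ Sat(AG (safe | lock)) = {s1, s2, s3, s4, s5}, so the formula holds at s3.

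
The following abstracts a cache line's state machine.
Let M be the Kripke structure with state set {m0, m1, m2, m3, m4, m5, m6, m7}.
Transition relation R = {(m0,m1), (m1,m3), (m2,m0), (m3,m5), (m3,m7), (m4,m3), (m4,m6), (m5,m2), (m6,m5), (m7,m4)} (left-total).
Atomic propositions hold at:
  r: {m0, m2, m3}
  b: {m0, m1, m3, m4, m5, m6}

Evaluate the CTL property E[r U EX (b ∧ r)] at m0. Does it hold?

Yes

Sat(b ∧ r) = {m0, m3}
Sat(EX (b ∧ r)) = {s : some successor in {m0, m3}} = {m1, m2, m4}
E[r U EX (b ∧ r)]: least fixpoint, start Z0 = Sat(EX (b ∧ r)) = {m1, m2, m4}, add states in Sat(r) with some successor in Z. Z1 = {m0, m1, m2, m4}; fixed.
Sat(E[r U EX (b ∧ r)]) = {m0, m1, m2, m4}
m0 ∈ Sat(E[r U EX (b ∧ r)]) = {m0, m1, m2, m4}, so the formula holds at m0.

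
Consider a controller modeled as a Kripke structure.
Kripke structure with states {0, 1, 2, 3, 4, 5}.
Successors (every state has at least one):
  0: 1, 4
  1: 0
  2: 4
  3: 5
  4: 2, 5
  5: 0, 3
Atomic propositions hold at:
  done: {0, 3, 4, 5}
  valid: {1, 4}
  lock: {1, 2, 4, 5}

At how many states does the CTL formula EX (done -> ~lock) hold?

4

Sat(~lock) = {0, 3}
Sat(done -> ~lock) = {0, 1, 2, 3}
Sat(EX (done -> ~lock)) = {s : some successor in {0, 1, 2, 3}} = {0, 1, 4, 5}
|Sat(EX (done -> ~lock))| = |{0, 1, 4, 5}| = 4.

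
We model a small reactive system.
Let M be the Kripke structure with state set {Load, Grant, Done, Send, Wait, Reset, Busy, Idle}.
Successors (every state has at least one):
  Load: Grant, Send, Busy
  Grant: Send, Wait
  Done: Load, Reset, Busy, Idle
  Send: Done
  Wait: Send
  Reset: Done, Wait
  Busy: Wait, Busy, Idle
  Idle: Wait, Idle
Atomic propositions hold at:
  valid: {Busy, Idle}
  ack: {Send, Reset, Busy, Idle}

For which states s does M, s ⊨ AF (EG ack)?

EG ack: greatest fixpoint, start Z0 = {Send, Reset, Busy, Idle}, keep only states in Sat with some successor in Z. Z1 = {Busy, Idle}; fixed.
Sat(EG ack) = {Busy, Idle}
AF (EG ack): least fixpoint, start Z0 = {Busy, Idle}, add states with every successor in Z. Already a fixed point.
Sat(AF (EG ack)) = {Busy, Idle}

{Busy, Idle}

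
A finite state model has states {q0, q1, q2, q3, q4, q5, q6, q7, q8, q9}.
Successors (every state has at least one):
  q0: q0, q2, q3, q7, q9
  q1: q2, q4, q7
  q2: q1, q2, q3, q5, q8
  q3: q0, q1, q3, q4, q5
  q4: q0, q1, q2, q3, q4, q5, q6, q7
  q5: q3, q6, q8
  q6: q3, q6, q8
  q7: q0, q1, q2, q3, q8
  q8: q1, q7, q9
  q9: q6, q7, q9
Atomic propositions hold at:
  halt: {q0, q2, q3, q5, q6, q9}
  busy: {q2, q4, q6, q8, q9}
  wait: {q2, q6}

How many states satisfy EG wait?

2

EG wait: greatest fixpoint, start Z0 = {q2, q6}, keep only states in Sat with some successor in Z. Already a fixed point.
Sat(EG wait) = {q2, q6}
|Sat(EG wait)| = |{q2, q6}| = 2.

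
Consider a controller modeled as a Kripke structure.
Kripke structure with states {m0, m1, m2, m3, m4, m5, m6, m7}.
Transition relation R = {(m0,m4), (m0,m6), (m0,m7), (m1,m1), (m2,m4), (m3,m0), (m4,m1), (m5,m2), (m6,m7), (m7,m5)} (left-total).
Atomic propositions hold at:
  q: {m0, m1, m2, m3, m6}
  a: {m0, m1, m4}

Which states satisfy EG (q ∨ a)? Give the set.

{m0, m1, m2, m3, m4}

Sat(q ∨ a) = {m0, m1, m2, m3, m4, m6}
EG (q ∨ a): greatest fixpoint, start Z0 = {m0, m1, m2, m3, m4, m6}, keep only states in Sat with some successor in Z. Z1 = {m0, m1, m2, m3, m4}; fixed.
Sat(EG (q ∨ a)) = {m0, m1, m2, m3, m4}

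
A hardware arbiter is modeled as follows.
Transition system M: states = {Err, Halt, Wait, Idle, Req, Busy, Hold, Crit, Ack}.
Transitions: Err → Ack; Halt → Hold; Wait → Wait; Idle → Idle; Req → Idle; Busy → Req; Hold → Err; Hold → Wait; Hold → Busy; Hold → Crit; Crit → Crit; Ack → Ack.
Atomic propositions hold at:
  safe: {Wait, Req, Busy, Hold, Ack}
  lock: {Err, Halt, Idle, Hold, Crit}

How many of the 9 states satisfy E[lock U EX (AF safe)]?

AF safe: least fixpoint, start Z0 = {Wait, Req, Busy, Hold, Ack}, add states with every successor in Z. Z1 = {Err, Halt, Wait, Req, Busy, Hold, Ack}; fixed.
Sat(AF safe) = {Err, Halt, Wait, Req, Busy, Hold, Ack}
Sat(EX (AF safe)) = {s : some successor in {Err, Halt, Wait, Req, Busy, Hold, Ack}} = {Err, Halt, Wait, Busy, Hold, Ack}
E[lock U EX (AF safe)]: least fixpoint, start Z0 = Sat(EX (AF safe)) = {Err, Halt, Wait, Busy, Hold, Ack}, add states in Sat(lock) with some successor in Z. Already a fixed point.
Sat(E[lock U EX (AF safe)]) = {Err, Halt, Wait, Busy, Hold, Ack}
|Sat(E[lock U EX (AF safe)])| = |{Err, Halt, Wait, Busy, Hold, Ack}| = 6.

6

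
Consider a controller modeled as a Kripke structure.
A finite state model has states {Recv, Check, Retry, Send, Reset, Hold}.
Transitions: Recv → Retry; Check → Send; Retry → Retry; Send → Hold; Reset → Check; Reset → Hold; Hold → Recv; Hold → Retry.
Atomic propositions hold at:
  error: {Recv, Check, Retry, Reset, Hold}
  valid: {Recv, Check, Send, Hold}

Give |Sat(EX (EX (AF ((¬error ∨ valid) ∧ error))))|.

3

Sat(¬error) = {Send}
Sat(¬error ∨ valid) = {Recv, Check, Send, Hold}
Sat((¬error ∨ valid) ∧ error) = {Recv, Check, Hold}
AF ((¬error ∨ valid) ∧ error): least fixpoint, start Z0 = {Recv, Check, Hold}, add states with every successor in Z. Z1 = {Recv, Check, Send, Reset, Hold}; fixed.
Sat(AF ((¬error ∨ valid) ∧ error)) = {Recv, Check, Send, Reset, Hold}
Sat(EX (AF ((¬error ∨ valid) ∧ error))) = {s : some successor in {Recv, Check, Send, Reset, Hold}} = {Check, Send, Reset, Hold}
Sat(EX (EX (AF ((¬error ∨ valid) ∧ error)))) = {s : some successor in {Check, Send, Reset, Hold}} = {Check, Send, Reset}
|Sat(EX (EX (AF ((¬error ∨ valid) ∧ error))))| = |{Check, Send, Reset}| = 3.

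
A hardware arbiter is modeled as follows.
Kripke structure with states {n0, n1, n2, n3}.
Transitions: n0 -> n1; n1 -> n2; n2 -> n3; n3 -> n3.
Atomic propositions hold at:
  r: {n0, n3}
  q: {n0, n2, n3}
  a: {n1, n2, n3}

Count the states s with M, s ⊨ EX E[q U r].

3

E[q U r]: least fixpoint, start Z0 = Sat(r) = {n0, n3}, add states in Sat(q) with some successor in Z. Z1 = {n0, n2, n3}; fixed.
Sat(E[q U r]) = {n0, n2, n3}
Sat(EX E[q U r]) = {s : some successor in {n0, n2, n3}} = {n1, n2, n3}
|Sat(EX E[q U r])| = |{n1, n2, n3}| = 3.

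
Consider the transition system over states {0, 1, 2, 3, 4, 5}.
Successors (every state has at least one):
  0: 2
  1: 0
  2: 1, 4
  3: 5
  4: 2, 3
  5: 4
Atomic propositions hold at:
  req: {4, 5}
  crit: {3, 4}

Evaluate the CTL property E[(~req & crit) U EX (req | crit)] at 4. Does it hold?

Sat(~req) = {0, 1, 2, 3}
Sat(~req & crit) = {3}
Sat(req | crit) = {3, 4, 5}
Sat(EX (req | crit)) = {s : some successor in {3, 4, 5}} = {2, 3, 4, 5}
E[(~req & crit) U EX (req | crit)]: least fixpoint, start Z0 = Sat(EX (req | crit)) = {2, 3, 4, 5}, add states in Sat(~req & crit) with some successor in Z. Already a fixed point.
Sat(E[(~req & crit) U EX (req | crit)]) = {2, 3, 4, 5}
4 ∈ Sat(E[(~req & crit) U EX (req | crit)]) = {2, 3, 4, 5}, so the formula holds at 4.

Yes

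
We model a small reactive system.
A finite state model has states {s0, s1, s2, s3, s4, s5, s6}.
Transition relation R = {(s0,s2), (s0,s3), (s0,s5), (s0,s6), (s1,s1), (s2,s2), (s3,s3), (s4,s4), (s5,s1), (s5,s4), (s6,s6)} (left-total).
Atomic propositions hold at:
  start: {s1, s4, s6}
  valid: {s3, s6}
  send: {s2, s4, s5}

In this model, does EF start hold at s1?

Yes

EF start: least fixpoint, start Z0 = {s1, s4, s6}, add states with some successor in Z. Z1 = {s0, s1, s4, s5, s6}; fixed.
Sat(EF start) = {s0, s1, s4, s5, s6}
s1 ∈ Sat(EF start) = {s0, s1, s4, s5, s6}, so the formula holds at s1.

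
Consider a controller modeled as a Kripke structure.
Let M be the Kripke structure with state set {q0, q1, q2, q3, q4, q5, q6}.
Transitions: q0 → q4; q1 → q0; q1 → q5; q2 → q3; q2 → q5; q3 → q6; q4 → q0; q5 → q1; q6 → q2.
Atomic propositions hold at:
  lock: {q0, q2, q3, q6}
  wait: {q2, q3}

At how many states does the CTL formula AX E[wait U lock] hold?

E[wait U lock]: least fixpoint, start Z0 = Sat(lock) = {q0, q2, q3, q6}, add states in Sat(wait) with some successor in Z. Already a fixed point.
Sat(E[wait U lock]) = {q0, q2, q3, q6}
Sat(AX E[wait U lock]) = {s : every successor in {q0, q2, q3, q6}} = {q3, q4, q6}
|Sat(AX E[wait U lock])| = |{q3, q4, q6}| = 3.

3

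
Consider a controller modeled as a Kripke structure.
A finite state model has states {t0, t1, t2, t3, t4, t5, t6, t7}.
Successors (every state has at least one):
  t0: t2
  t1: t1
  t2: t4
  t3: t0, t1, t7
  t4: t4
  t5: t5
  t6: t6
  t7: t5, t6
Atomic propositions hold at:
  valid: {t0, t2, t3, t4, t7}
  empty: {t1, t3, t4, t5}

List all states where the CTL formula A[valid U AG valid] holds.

{t0, t2, t4}

AG valid: greatest fixpoint, start Z0 = {t0, t2, t3, t4, t7}, keep only states in Sat with every successor in Z. Z1 = {t0, t2, t4}; fixed.
Sat(AG valid) = {t0, t2, t4}
A[valid U AG valid]: least fixpoint, start Z0 = Sat(AG valid) = {t0, t2, t4}, add states in Sat(valid) with every successor in Z. Already a fixed point.
Sat(A[valid U AG valid]) = {t0, t2, t4}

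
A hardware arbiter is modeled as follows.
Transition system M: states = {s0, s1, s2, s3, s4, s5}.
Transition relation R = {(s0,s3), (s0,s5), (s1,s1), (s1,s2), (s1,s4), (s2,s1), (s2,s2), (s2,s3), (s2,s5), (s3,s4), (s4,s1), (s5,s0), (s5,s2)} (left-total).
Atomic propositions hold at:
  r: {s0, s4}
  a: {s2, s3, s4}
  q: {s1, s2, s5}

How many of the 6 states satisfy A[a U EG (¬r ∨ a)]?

Sat(¬r) = {s1, s2, s3, s5}
Sat(¬r ∨ a) = {s1, s2, s3, s4, s5}
EG (¬r ∨ a): greatest fixpoint, start Z0 = {s1, s2, s3, s4, s5}, keep only states in Sat with some successor in Z. Already a fixed point.
Sat(EG (¬r ∨ a)) = {s1, s2, s3, s4, s5}
A[a U EG (¬r ∨ a)]: least fixpoint, start Z0 = Sat(EG (¬r ∨ a)) = {s1, s2, s3, s4, s5}, add states in Sat(a) with every successor in Z. Already a fixed point.
Sat(A[a U EG (¬r ∨ a)]) = {s1, s2, s3, s4, s5}
|Sat(A[a U EG (¬r ∨ a)])| = |{s1, s2, s3, s4, s5}| = 5.

5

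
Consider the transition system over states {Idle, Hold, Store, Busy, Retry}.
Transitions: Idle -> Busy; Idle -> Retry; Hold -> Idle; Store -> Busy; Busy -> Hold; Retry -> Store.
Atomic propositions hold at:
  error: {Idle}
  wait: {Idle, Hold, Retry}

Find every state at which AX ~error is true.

Sat(~error) = {Hold, Store, Busy, Retry}
Sat(AX ~error) = {s : every successor in {Hold, Store, Busy, Retry}} = {Idle, Store, Busy, Retry}

{Idle, Store, Busy, Retry}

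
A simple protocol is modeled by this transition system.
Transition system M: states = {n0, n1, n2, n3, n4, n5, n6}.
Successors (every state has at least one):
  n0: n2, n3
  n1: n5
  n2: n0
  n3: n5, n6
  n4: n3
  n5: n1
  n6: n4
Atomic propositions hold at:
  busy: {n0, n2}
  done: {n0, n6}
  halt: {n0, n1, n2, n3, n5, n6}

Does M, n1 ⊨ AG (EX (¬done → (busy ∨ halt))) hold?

Yes

Sat(¬done) = {n1, n2, n3, n4, n5}
Sat(busy ∨ halt) = {n0, n1, n2, n3, n5, n6}
Sat(¬done → (busy ∨ halt)) = {n0, n1, n2, n3, n5, n6}
Sat(EX (¬done → (busy ∨ halt))) = {s : some successor in {n0, n1, n2, n3, n5, n6}} = {n0, n1, n2, n3, n4, n5}
AG (EX (¬done → (busy ∨ halt))): greatest fixpoint, start Z0 = {n0, n1, n2, n3, n4, n5}, keep only states in Sat with every successor in Z. Z1 = {n0, n1, n2, n4, n5}; Z2 = {n1, n2, n5}; Z3 = {n1, n5}; fixed.
Sat(AG (EX (¬done → (busy ∨ halt)))) = {n1, n5}
n1 ∈ Sat(AG (EX (¬done → (busy ∨ halt)))) = {n1, n5}, so the formula holds at n1.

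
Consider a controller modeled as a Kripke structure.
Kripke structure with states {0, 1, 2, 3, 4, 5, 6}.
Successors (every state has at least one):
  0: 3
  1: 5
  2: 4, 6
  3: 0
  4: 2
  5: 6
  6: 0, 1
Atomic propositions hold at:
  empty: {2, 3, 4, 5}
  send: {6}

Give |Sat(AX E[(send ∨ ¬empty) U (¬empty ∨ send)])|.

Sat(¬empty) = {0, 1, 6}
Sat(send ∨ ¬empty) = {0, 1, 6}
Sat(¬empty ∨ send) = {0, 1, 6}
E[(send ∨ ¬empty) U (¬empty ∨ send)]: least fixpoint, start Z0 = Sat((¬empty ∨ send)) = {0, 1, 6}, add states in Sat(send ∨ ¬empty) with some successor in Z. Already a fixed point.
Sat(E[(send ∨ ¬empty) U (¬empty ∨ send)]) = {0, 1, 6}
Sat(AX E[(send ∨ ¬empty) U (¬empty ∨ send)]) = {s : every successor in {0, 1, 6}} = {3, 5, 6}
|Sat(AX E[(send ∨ ¬empty) U (¬empty ∨ send)])| = |{3, 5, 6}| = 3.

3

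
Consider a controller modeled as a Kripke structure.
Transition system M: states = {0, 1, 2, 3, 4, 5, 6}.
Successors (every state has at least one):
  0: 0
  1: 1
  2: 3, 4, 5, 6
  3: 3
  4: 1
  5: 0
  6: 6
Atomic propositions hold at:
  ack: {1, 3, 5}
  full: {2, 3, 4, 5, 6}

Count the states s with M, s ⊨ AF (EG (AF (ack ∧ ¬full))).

2

Sat(¬full) = {0, 1}
Sat(ack ∧ ¬full) = {1}
AF (ack ∧ ¬full): least fixpoint, start Z0 = {1}, add states with every successor in Z. Z1 = {1, 4}; fixed.
Sat(AF (ack ∧ ¬full)) = {1, 4}
EG (AF (ack ∧ ¬full)): greatest fixpoint, start Z0 = {1, 4}, keep only states in Sat with some successor in Z. Already a fixed point.
Sat(EG (AF (ack ∧ ¬full))) = {1, 4}
AF (EG (AF (ack ∧ ¬full))): least fixpoint, start Z0 = {1, 4}, add states with every successor in Z. Already a fixed point.
Sat(AF (EG (AF (ack ∧ ¬full)))) = {1, 4}
|Sat(AF (EG (AF (ack ∧ ¬full))))| = |{1, 4}| = 2.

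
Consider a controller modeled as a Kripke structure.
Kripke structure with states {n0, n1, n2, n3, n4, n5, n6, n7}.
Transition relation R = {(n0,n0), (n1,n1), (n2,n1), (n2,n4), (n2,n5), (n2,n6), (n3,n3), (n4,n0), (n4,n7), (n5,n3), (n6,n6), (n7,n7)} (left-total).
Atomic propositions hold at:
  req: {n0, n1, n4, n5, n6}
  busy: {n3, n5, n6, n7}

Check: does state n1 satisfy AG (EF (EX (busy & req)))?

Sat(busy & req) = {n5, n6}
Sat(EX (busy & req)) = {s : some successor in {n5, n6}} = {n2, n6}
EF (EX (busy & req)): least fixpoint, start Z0 = {n2, n6}, add states with some successor in Z. Already a fixed point.
Sat(EF (EX (busy & req))) = {n2, n6}
AG (EF (EX (busy & req))): greatest fixpoint, start Z0 = {n2, n6}, keep only states in Sat with every successor in Z. Z1 = {n6}; fixed.
Sat(AG (EF (EX (busy & req)))) = {n6}
n1 ∉ Sat(AG (EF (EX (busy & req)))) = {n6}, so the formula does not hold at n1.

No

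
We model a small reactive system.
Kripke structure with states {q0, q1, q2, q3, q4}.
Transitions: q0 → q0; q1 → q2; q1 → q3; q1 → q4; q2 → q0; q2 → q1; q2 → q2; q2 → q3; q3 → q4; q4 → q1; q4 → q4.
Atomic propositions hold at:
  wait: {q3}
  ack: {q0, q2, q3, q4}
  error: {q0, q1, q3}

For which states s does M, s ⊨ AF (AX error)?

Sat(AX error) = {s : every successor in {q0, q1, q3}} = {q0}
AF (AX error): least fixpoint, start Z0 = {q0}, add states with every successor in Z. Already a fixed point.
Sat(AF (AX error)) = {q0}

{q0}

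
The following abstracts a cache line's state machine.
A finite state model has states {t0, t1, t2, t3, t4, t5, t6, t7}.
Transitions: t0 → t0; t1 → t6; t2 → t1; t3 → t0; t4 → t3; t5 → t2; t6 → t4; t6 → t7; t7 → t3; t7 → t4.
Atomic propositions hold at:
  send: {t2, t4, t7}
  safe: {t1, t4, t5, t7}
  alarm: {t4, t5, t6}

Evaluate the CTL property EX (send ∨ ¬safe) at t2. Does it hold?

Sat(¬safe) = {t0, t2, t3, t6}
Sat(send ∨ ¬safe) = {t0, t2, t3, t4, t6, t7}
Sat(EX (send ∨ ¬safe)) = {s : some successor in {t0, t2, t3, t4, t6, t7}} = {t0, t1, t3, t4, t5, t6, t7}
t2 ∉ Sat(EX (send ∨ ¬safe)) = {t0, t1, t3, t4, t5, t6, t7}, so the formula does not hold at t2.

No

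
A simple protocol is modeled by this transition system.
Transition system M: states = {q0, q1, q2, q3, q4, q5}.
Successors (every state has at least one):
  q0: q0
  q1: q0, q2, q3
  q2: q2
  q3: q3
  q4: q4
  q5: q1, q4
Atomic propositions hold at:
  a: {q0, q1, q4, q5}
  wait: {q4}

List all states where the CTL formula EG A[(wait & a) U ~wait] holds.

{q0, q1, q2, q3, q5}

Sat(wait & a) = {q4}
Sat(~wait) = {q0, q1, q2, q3, q5}
A[(wait & a) U ~wait]: least fixpoint, start Z0 = Sat(~wait) = {q0, q1, q2, q3, q5}, add states in Sat(wait & a) with every successor in Z. Already a fixed point.
Sat(A[(wait & a) U ~wait]) = {q0, q1, q2, q3, q5}
EG A[(wait & a) U ~wait]: greatest fixpoint, start Z0 = {q0, q1, q2, q3, q5}, keep only states in Sat with some successor in Z. Already a fixed point.
Sat(EG A[(wait & a) U ~wait]) = {q0, q1, q2, q3, q5}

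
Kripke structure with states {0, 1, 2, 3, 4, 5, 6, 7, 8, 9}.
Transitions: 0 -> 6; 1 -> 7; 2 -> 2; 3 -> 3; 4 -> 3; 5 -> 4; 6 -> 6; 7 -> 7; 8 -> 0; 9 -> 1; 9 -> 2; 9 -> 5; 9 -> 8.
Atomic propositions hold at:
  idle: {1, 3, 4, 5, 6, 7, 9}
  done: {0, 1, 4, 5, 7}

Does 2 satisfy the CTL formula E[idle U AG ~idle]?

Yes

Sat(~idle) = {0, 2, 8}
AG ~idle: greatest fixpoint, start Z0 = {0, 2, 8}, keep only states in Sat with every successor in Z. Z1 = {2, 8}; Z2 = {2}; fixed.
Sat(AG ~idle) = {2}
E[idle U AG ~idle]: least fixpoint, start Z0 = Sat(AG ~idle) = {2}, add states in Sat(idle) with some successor in Z. Z1 = {2, 9}; fixed.
Sat(E[idle U AG ~idle]) = {2, 9}
2 ∈ Sat(E[idle U AG ~idle]) = {2, 9}, so the formula holds at 2.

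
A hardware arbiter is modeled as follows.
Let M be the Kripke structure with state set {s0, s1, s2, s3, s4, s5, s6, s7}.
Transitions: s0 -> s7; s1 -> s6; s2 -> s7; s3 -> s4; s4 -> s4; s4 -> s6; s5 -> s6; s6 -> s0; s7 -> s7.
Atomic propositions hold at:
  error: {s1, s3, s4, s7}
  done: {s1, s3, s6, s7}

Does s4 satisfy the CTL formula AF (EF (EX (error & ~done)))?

Yes

Sat(~done) = {s0, s2, s4, s5}
Sat(error & ~done) = {s4}
Sat(EX (error & ~done)) = {s : some successor in {s4}} = {s3, s4}
EF (EX (error & ~done)): least fixpoint, start Z0 = {s3, s4}, add states with some successor in Z. Already a fixed point.
Sat(EF (EX (error & ~done))) = {s3, s4}
AF (EF (EX (error & ~done))): least fixpoint, start Z0 = {s3, s4}, add states with every successor in Z. Already a fixed point.
Sat(AF (EF (EX (error & ~done)))) = {s3, s4}
s4 ∈ Sat(AF (EF (EX (error & ~done)))) = {s3, s4}, so the formula holds at s4.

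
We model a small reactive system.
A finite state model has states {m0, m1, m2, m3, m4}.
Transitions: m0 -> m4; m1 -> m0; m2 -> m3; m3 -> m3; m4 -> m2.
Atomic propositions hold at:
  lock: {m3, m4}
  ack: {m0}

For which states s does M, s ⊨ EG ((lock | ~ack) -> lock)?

{m3}

Sat(~ack) = {m1, m2, m3, m4}
Sat(lock | ~ack) = {m1, m2, m3, m4}
Sat((lock | ~ack) -> lock) = {m0, m3, m4}
EG ((lock | ~ack) -> lock): greatest fixpoint, start Z0 = {m0, m3, m4}, keep only states in Sat with some successor in Z. Z1 = {m0, m3}; Z2 = {m3}; fixed.
Sat(EG ((lock | ~ack) -> lock)) = {m3}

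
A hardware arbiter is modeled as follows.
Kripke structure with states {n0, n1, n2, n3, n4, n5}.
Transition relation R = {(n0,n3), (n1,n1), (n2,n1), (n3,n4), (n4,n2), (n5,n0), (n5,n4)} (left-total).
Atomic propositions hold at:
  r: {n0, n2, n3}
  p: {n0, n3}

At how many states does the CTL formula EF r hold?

EF r: least fixpoint, start Z0 = {n0, n2, n3}, add states with some successor in Z. Z1 = {n0, n2, n3, n4, n5}; fixed.
Sat(EF r) = {n0, n2, n3, n4, n5}
|Sat(EF r)| = |{n0, n2, n3, n4, n5}| = 5.

5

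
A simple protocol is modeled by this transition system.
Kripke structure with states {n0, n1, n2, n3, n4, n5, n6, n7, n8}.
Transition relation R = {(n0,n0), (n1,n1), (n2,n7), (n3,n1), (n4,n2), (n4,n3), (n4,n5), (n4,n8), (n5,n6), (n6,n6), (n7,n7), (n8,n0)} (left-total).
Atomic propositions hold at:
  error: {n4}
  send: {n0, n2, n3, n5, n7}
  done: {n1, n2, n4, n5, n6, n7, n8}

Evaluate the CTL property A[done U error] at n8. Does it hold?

A[done U error]: least fixpoint, start Z0 = Sat(error) = {n4}, add states in Sat(done) with every successor in Z. Already a fixed point.
Sat(A[done U error]) = {n4}
n8 ∉ Sat(A[done U error]) = {n4}, so the formula does not hold at n8.

No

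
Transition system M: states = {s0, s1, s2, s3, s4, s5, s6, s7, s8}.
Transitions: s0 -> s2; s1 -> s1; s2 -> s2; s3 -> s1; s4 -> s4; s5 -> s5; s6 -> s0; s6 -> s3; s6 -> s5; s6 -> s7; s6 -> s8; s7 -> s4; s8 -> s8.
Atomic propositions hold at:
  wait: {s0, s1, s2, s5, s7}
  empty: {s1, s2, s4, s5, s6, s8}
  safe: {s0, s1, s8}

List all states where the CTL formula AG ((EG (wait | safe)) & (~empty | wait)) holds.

{s0, s1, s2, s5}

Sat(wait | safe) = {s0, s1, s2, s5, s7, s8}
EG (wait | safe): greatest fixpoint, start Z0 = {s0, s1, s2, s5, s7, s8}, keep only states in Sat with some successor in Z. Z1 = {s0, s1, s2, s5, s8}; fixed.
Sat(EG (wait | safe)) = {s0, s1, s2, s5, s8}
Sat(~empty) = {s0, s3, s7}
Sat(~empty | wait) = {s0, s1, s2, s3, s5, s7}
Sat((EG (wait | safe)) & (~empty | wait)) = {s0, s1, s2, s5}
AG ((EG (wait | safe)) & (~empty | wait)): greatest fixpoint, start Z0 = {s0, s1, s2, s5}, keep only states in Sat with every successor in Z. Already a fixed point.
Sat(AG ((EG (wait | safe)) & (~empty | wait))) = {s0, s1, s2, s5}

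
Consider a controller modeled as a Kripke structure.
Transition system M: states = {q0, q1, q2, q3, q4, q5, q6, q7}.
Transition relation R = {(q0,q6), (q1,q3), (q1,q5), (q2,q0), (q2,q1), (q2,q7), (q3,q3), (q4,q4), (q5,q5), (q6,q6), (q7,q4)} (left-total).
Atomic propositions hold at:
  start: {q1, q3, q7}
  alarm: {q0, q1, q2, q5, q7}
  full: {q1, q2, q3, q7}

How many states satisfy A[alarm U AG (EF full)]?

1

EF full: least fixpoint, start Z0 = {q1, q2, q3, q7}, add states with some successor in Z. Already a fixed point.
Sat(EF full) = {q1, q2, q3, q7}
AG (EF full): greatest fixpoint, start Z0 = {q1, q2, q3, q7}, keep only states in Sat with every successor in Z. Z1 = {q3}; fixed.
Sat(AG (EF full)) = {q3}
A[alarm U AG (EF full)]: least fixpoint, start Z0 = Sat(AG (EF full)) = {q3}, add states in Sat(alarm) with every successor in Z. Already a fixed point.
Sat(A[alarm U AG (EF full)]) = {q3}
|Sat(A[alarm U AG (EF full)])| = |{q3}| = 1.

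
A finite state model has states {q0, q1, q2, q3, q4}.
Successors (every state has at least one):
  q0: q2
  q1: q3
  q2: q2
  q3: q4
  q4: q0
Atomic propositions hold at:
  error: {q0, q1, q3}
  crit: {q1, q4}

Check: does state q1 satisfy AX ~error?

No

Sat(~error) = {q2, q4}
Sat(AX ~error) = {s : every successor in {q2, q4}} = {q0, q2, q3}
q1 ∉ Sat(AX ~error) = {q0, q2, q3}, so the formula does not hold at q1.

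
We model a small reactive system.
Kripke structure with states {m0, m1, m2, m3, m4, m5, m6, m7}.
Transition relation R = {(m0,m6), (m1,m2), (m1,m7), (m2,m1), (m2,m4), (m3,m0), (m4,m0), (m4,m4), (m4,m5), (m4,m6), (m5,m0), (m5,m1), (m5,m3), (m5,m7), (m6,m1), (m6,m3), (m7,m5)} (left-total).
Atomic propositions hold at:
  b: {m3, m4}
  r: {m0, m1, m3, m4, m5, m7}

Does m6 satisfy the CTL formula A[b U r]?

A[b U r]: least fixpoint, start Z0 = Sat(r) = {m0, m1, m3, m4, m5, m7}, add states in Sat(b) with every successor in Z. Already a fixed point.
Sat(A[b U r]) = {m0, m1, m3, m4, m5, m7}
m6 ∉ Sat(A[b U r]) = {m0, m1, m3, m4, m5, m7}, so the formula does not hold at m6.

No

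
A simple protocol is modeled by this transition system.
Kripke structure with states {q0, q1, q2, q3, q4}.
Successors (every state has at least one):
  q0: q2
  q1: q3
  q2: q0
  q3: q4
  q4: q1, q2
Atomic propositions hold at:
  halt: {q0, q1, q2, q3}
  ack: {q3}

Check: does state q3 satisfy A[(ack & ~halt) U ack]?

Yes

Sat(~halt) = {q4}
Sat(ack & ~halt) = ∅
A[(ack & ~halt) U ack]: least fixpoint, start Z0 = Sat(ack) = {q3}, add states in Sat(ack & ~halt) with every successor in Z. Already a fixed point.
Sat(A[(ack & ~halt) U ack]) = {q3}
q3 ∈ Sat(A[(ack & ~halt) U ack]) = {q3}, so the formula holds at q3.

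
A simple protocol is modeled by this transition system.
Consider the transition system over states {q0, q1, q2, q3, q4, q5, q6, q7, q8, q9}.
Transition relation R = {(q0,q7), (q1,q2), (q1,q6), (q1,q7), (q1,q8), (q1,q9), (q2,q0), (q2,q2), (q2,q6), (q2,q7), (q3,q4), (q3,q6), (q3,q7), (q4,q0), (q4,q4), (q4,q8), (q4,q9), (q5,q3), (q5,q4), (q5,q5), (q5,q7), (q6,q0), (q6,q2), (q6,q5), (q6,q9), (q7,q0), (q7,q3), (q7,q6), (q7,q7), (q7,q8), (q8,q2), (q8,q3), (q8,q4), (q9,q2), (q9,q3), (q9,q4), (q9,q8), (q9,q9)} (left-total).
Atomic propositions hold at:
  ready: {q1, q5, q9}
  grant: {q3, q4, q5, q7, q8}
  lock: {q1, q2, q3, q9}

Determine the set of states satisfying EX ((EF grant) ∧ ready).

EF grant: least fixpoint, start Z0 = {q3, q4, q5, q7, q8}, add states with some successor in Z. Z1 = {q0, q1, q2, q3, q4, q5, q6, q7, q8, q9}; fixed.
Sat(EF grant) = {q0, q1, q2, q3, q4, q5, q6, q7, q8, q9}
Sat((EF grant) ∧ ready) = {q1, q5, q9}
Sat(EX ((EF grant) ∧ ready)) = {s : some successor in {q1, q5, q9}} = {q1, q4, q5, q6, q9}

{q1, q4, q5, q6, q9}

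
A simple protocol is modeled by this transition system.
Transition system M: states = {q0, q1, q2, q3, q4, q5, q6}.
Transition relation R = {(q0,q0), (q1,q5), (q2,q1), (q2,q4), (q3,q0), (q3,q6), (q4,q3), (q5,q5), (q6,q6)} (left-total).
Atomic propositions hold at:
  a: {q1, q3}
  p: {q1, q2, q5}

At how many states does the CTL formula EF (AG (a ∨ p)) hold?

Sat(a ∨ p) = {q1, q2, q3, q5}
AG (a ∨ p): greatest fixpoint, start Z0 = {q1, q2, q3, q5}, keep only states in Sat with every successor in Z. Z1 = {q1, q5}; fixed.
Sat(AG (a ∨ p)) = {q1, q5}
EF (AG (a ∨ p)): least fixpoint, start Z0 = {q1, q5}, add states with some successor in Z. Z1 = {q1, q2, q5}; fixed.
Sat(EF (AG (a ∨ p))) = {q1, q2, q5}
|Sat(EF (AG (a ∨ p)))| = |{q1, q2, q5}| = 3.

3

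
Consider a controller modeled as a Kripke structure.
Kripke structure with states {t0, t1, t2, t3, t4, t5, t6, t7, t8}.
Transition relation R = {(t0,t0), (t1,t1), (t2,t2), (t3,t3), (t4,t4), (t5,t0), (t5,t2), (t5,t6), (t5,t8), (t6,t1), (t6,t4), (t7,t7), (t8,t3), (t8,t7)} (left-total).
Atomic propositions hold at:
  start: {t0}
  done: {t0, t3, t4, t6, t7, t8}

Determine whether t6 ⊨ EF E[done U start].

No

E[done U start]: least fixpoint, start Z0 = Sat(start) = {t0}, add states in Sat(done) with some successor in Z. Already a fixed point.
Sat(E[done U start]) = {t0}
EF E[done U start]: least fixpoint, start Z0 = {t0}, add states with some successor in Z. Z1 = {t0, t5}; fixed.
Sat(EF E[done U start]) = {t0, t5}
t6 ∉ Sat(EF E[done U start]) = {t0, t5}, so the formula does not hold at t6.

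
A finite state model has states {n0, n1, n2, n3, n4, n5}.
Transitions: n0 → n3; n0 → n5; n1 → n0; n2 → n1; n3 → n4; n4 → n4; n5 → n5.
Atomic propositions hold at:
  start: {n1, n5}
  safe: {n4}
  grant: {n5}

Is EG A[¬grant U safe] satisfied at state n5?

No

Sat(¬grant) = {n0, n1, n2, n3, n4}
A[¬grant U safe]: least fixpoint, start Z0 = Sat(safe) = {n4}, add states in Sat(¬grant) with every successor in Z. Z1 = {n3, n4}; fixed.
Sat(A[¬grant U safe]) = {n3, n4}
EG A[¬grant U safe]: greatest fixpoint, start Z0 = {n3, n4}, keep only states in Sat with some successor in Z. Already a fixed point.
Sat(EG A[¬grant U safe]) = {n3, n4}
n5 ∉ Sat(EG A[¬grant U safe]) = {n3, n4}, so the formula does not hold at n5.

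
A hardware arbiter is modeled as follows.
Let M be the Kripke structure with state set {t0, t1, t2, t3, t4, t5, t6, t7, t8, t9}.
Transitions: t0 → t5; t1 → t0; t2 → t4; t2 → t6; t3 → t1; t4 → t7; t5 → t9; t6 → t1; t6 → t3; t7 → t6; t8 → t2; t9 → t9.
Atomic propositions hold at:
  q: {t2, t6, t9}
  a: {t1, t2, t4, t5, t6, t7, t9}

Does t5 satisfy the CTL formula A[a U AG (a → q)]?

Yes

Sat(a → q) = {t0, t2, t3, t6, t8, t9}
AG (a → q): greatest fixpoint, start Z0 = {t0, t2, t3, t6, t8, t9}, keep only states in Sat with every successor in Z. Z1 = {t8, t9}; Z2 = {t9}; fixed.
Sat(AG (a → q)) = {t9}
A[a U AG (a → q)]: least fixpoint, start Z0 = Sat(AG (a → q)) = {t9}, add states in Sat(a) with every successor in Z. Z1 = {t5, t9}; fixed.
Sat(A[a U AG (a → q)]) = {t5, t9}
t5 ∈ Sat(A[a U AG (a → q)]) = {t5, t9}, so the formula holds at t5.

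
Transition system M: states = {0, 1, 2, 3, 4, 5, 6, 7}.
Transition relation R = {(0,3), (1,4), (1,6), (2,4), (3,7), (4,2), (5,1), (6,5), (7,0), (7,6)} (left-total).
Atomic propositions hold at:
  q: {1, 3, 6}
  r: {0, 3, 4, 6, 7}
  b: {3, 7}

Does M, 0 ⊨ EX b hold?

Yes

Sat(EX b) = {s : some successor in {3, 7}} = {0, 3}
0 ∈ Sat(EX b) = {0, 3}, so the formula holds at 0.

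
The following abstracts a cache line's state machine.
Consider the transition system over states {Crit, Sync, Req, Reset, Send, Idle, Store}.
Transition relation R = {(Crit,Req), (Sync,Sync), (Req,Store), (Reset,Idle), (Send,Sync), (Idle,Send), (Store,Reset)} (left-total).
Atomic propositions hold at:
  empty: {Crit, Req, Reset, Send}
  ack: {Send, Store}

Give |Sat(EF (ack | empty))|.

Sat(ack | empty) = {Crit, Req, Reset, Send, Store}
EF (ack | empty): least fixpoint, start Z0 = {Crit, Req, Reset, Send, Store}, add states with some successor in Z. Z1 = {Crit, Req, Reset, Send, Idle, Store}; fixed.
Sat(EF (ack | empty)) = {Crit, Req, Reset, Send, Idle, Store}
|Sat(EF (ack | empty))| = |{Crit, Req, Reset, Send, Idle, Store}| = 6.

6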